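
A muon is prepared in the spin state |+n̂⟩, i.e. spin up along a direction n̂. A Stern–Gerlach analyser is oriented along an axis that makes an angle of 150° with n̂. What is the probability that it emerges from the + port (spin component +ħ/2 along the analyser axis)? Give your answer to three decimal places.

0.067

For spin-½, the probability of finding spin-up along an axis at angle θ to the initial spin direction is cos²(θ/2); spin-down is sin²(θ/2).
θ = 150°, so P = cos²(75°) ≈ 0.067.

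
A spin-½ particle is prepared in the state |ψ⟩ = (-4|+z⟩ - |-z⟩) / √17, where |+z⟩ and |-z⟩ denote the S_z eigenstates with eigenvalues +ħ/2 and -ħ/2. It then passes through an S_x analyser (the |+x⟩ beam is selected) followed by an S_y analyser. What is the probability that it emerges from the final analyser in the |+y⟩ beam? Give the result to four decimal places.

First analyser (S_x): P(|+x⟩) = |⟨+x|ψ⟩|² = 25/34.
After stage 1 the state is |+x⟩; P(|+y⟩) = |⟨+y|+x⟩|² = 1/2.
Joint probability = 25/34 × 1/2 = 0.3676.

0.3676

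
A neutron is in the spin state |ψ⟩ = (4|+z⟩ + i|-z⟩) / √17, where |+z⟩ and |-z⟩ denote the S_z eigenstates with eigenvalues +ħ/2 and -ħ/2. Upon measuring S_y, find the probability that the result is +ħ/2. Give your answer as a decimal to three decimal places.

|+y⟩ = (|+z⟩ + i|-z⟩)/√2, so ⟨+y|ψ⟩ = (5) / (√2·√17).
P = |5|² / 34 = 25/34.

0.735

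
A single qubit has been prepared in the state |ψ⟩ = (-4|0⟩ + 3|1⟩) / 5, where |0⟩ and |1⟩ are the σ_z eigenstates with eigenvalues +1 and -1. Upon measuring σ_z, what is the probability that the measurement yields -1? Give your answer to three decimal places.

0.360

The -1 outcome corresponds to |1⟩. Its amplitude in |ψ⟩ is 3/5.
P = |3|² / 25 = 9/25.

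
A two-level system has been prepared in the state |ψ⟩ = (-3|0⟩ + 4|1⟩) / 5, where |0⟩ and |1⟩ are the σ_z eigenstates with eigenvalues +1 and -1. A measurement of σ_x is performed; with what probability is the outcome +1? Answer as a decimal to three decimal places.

0.020

|+x⟩ = (|0⟩ + |1⟩)/√2, so ⟨+x|ψ⟩ = (1) / (√2·5).
P = |1|² / 50 = 1/50.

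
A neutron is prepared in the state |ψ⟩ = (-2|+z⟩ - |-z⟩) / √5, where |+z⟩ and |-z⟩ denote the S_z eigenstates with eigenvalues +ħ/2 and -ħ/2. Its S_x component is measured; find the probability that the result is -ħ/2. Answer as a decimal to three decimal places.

|-x⟩ = (|+z⟩ - |-z⟩)/√2, so ⟨-x|ψ⟩ = (-1) / (√2·√5).
P = |-1|² / 10 = 1/10.

0.100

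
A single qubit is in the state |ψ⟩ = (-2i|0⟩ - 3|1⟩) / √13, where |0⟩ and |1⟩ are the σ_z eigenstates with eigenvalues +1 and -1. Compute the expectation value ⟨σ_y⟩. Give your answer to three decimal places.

-0.923

⟨σ_y⟩ = 2 Im(a* b)/(|a|²+|b|²) with a = -2i, b = -3.
a* b = -6i, so ⟨σ_y⟩ = -12/13.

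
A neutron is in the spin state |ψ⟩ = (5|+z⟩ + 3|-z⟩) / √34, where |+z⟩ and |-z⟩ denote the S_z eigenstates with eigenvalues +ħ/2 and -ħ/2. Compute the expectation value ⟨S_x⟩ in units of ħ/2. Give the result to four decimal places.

0.8824

⟨σ_x⟩ = 2 Re(a* b)/(|a|²+|b|²) with a = 5, b = 3.
a* b = 15, so ⟨σ_x⟩ = 30/34.
⟨S_x⟩ = (ħ/2)·⟨σ_x⟩.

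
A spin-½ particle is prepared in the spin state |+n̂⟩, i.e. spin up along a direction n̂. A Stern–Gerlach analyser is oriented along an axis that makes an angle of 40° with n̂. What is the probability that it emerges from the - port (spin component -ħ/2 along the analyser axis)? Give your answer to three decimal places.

0.117

For spin-½, the probability of finding spin-up along an axis at angle θ to the initial spin direction is cos²(θ/2); spin-down is sin²(θ/2).
θ = 40°, so P = sin²(20°) ≈ 0.117.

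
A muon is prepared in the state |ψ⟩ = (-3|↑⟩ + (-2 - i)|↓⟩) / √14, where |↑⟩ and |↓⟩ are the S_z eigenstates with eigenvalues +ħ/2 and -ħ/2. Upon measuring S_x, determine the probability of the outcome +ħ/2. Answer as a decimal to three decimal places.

|+x⟩ = (|↑⟩ + |↓⟩)/√2, so ⟨+x|ψ⟩ = (-5 - i) / (√2·√14).
P = |-5 - i|² / 28 = 26/28.

0.929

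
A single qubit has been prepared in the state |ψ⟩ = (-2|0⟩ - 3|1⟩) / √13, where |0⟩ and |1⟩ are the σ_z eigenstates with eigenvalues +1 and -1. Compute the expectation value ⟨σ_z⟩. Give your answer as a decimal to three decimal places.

-0.385

⟨σ_z⟩ = |a|² - |b|² divided by |a|²+|b|², with a, b the |0⟩, |1⟩ amplitudes.
= (4 - 9)/13 = -5/13.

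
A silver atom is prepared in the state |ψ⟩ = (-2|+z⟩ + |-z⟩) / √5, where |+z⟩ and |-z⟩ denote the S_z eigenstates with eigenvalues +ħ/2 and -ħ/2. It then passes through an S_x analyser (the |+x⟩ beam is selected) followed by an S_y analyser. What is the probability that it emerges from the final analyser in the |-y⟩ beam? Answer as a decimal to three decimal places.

First analyser (S_x): P(|+x⟩) = |⟨+x|ψ⟩|² = 1/10.
After stage 1 the state is |+x⟩; P(|-y⟩) = |⟨-y|+x⟩|² = 1/2.
Joint probability = 1/10 × 1/2 = 0.050.

0.050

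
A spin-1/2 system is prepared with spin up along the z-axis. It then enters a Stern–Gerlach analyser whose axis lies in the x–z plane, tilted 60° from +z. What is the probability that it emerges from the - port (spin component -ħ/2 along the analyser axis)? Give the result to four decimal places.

For spin-½, the probability of finding spin-up along an axis at angle θ to the initial spin direction is cos²(θ/2); spin-down is sin²(θ/2).
θ = 60°, so P = sin²(30°) ≈ 0.2500.

0.2500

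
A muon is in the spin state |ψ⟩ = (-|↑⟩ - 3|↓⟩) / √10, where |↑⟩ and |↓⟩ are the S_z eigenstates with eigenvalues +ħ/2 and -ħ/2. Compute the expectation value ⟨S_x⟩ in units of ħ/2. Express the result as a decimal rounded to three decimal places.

0.600

⟨σ_x⟩ = 2 Re(a* b)/(|a|²+|b|²) with a = -1, b = -3.
a* b = 3, so ⟨σ_x⟩ = 6/10.
⟨S_x⟩ = (ħ/2)·⟨σ_x⟩.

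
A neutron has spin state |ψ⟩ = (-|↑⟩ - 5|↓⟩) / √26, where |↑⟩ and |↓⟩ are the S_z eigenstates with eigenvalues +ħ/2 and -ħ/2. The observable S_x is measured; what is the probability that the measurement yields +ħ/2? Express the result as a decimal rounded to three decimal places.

0.692

|+x⟩ = (|↑⟩ + |↓⟩)/√2, so ⟨+x|ψ⟩ = (-6) / (√2·√26).
P = |-6|² / 52 = 36/52.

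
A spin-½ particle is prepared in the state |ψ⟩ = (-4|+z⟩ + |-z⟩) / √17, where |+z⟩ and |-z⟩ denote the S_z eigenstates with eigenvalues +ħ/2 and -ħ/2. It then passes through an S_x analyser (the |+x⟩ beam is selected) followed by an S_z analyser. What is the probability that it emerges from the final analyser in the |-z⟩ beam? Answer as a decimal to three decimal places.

First analyser (S_x): P(|+x⟩) = |⟨+x|ψ⟩|² = 9/34.
After stage 1 the state is |+x⟩; P(|-z⟩) = |⟨-z|+x⟩|² = 1/2.
Joint probability = 9/34 × 1/2 = 0.132.

0.132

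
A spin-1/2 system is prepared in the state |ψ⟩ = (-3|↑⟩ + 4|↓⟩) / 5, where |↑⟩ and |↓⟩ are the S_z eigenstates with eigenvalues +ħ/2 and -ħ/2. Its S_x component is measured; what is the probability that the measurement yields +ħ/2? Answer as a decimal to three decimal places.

|+x⟩ = (|↑⟩ + |↓⟩)/√2, so ⟨+x|ψ⟩ = (1) / (√2·5).
P = |1|² / 50 = 1/50.

0.020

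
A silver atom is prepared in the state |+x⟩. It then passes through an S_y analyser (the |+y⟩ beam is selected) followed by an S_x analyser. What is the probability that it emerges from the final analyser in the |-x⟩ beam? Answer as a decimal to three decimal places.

First analyser (S_y): from |+x⟩, P(|+y⟩) = 1/2.
After stage 1 the state is |+y⟩; P(|-x⟩) = |⟨-x|+y⟩|² = 1/2.
Joint probability = 1/2 × 1/2 = 0.250.

0.250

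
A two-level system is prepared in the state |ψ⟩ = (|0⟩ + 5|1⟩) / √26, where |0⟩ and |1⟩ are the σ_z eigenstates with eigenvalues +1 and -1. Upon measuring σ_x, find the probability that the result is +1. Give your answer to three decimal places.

0.692

|+x⟩ = (|0⟩ + |1⟩)/√2, so ⟨+x|ψ⟩ = (6) / (√2·√26).
P = |6|² / 52 = 36/52.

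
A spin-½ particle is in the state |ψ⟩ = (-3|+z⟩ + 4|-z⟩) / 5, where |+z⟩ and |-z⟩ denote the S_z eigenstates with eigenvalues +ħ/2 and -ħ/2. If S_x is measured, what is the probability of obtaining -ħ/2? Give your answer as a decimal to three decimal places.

|-x⟩ = (|+z⟩ - |-z⟩)/√2, so ⟨-x|ψ⟩ = (-7) / (√2·5).
P = |-7|² / 50 = 49/50.

0.980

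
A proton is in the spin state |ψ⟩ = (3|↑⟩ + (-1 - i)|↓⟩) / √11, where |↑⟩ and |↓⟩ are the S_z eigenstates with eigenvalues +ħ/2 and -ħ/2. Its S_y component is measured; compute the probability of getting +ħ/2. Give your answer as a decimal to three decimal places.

0.227

|+y⟩ = (|↑⟩ + i|↓⟩)/√2, so ⟨+y|ψ⟩ = (2 + i) / (√2·√11).
P = |2 + i|² / 22 = 5/22.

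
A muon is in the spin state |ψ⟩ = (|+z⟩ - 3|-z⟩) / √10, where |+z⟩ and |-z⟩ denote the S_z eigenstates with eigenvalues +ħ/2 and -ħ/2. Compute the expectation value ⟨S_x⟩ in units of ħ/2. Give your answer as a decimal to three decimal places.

⟨σ_x⟩ = 2 Re(a* b)/(|a|²+|b|²) with a = 1, b = -3.
a* b = -3, so ⟨σ_x⟩ = -6/10.
⟨S_x⟩ = (ħ/2)·⟨σ_x⟩.

-0.600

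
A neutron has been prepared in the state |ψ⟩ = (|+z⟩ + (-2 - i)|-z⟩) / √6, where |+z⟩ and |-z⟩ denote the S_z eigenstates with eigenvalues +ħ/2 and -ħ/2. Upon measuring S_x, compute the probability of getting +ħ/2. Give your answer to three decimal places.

|+x⟩ = (|+z⟩ + |-z⟩)/√2, so ⟨+x|ψ⟩ = (-1 - i) / (√2·√6).
P = |-1 - i|² / 12 = 2/12.

0.167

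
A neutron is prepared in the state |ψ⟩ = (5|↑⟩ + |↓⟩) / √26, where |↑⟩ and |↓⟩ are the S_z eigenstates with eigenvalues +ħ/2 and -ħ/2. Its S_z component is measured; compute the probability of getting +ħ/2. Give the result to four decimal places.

0.9615

The +ħ/2 outcome corresponds to |↑⟩. Its amplitude in |ψ⟩ is 5/√26.
P = |5|² / 26 = 25/26.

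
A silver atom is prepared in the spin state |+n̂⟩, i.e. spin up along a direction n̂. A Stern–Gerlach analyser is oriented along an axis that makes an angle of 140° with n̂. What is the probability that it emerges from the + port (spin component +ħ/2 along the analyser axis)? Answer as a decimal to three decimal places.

For spin-½, the probability of finding spin-up along an axis at angle θ to the initial spin direction is cos²(θ/2); spin-down is sin²(θ/2).
θ = 140°, so P = cos²(70°) ≈ 0.117.

0.117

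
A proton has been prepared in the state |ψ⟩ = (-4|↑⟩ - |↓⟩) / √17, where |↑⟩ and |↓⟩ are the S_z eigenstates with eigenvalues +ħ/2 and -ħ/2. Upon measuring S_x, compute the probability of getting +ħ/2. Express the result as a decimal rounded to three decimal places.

0.735

|+x⟩ = (|↑⟩ + |↓⟩)/√2, so ⟨+x|ψ⟩ = (-5) / (√2·√17).
P = |-5|² / 34 = 25/34.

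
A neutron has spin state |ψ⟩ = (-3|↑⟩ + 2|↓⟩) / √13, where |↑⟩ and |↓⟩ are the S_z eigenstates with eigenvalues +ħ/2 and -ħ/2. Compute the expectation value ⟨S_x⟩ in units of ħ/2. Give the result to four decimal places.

⟨σ_x⟩ = 2 Re(a* b)/(|a|²+|b|²) with a = -3, b = 2.
a* b = -6, so ⟨σ_x⟩ = -12/13.
⟨S_x⟩ = (ħ/2)·⟨σ_x⟩.

-0.9231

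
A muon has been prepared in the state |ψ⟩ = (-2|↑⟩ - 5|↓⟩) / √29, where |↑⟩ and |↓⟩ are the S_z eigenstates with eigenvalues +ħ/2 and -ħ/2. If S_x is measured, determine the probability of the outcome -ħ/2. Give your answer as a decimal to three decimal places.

|-x⟩ = (|↑⟩ - |↓⟩)/√2, so ⟨-x|ψ⟩ = (3) / (√2·√29).
P = |3|² / 58 = 9/58.

0.155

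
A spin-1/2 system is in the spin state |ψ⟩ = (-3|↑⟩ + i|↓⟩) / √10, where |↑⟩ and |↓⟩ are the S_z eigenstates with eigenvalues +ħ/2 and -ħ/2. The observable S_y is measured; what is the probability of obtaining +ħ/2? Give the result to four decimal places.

|+y⟩ = (|↑⟩ + i|↓⟩)/√2, so ⟨+y|ψ⟩ = (-2) / (√2·√10).
P = |-2|² / 20 = 4/20.

0.2000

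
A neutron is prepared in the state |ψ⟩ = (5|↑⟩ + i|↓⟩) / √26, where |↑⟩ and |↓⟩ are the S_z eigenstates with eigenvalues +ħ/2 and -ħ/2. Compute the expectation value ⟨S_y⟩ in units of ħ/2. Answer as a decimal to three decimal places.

⟨σ_y⟩ = 2 Im(a* b)/(|a|²+|b|²) with a = 5, b = i.
a* b = 5i, so ⟨σ_y⟩ = 10/26.
⟨S_y⟩ = (ħ/2)·⟨σ_y⟩.

0.385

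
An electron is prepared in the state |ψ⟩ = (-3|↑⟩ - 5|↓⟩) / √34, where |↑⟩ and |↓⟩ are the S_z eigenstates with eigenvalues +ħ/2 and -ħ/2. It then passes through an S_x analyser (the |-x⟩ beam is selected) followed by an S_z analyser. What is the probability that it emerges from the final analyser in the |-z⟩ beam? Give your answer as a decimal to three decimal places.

First analyser (S_x): P(|-x⟩) = |⟨-x|ψ⟩|² = 4/68.
After stage 1 the state is |-x⟩; P(|-z⟩) = |⟨-z|-x⟩|² = 1/2.
Joint probability = 4/68 × 1/2 = 0.029.

0.029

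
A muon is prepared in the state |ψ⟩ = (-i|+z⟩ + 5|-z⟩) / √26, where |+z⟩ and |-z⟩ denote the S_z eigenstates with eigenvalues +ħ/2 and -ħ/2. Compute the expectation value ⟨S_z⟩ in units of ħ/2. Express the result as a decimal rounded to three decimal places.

-0.923

⟨σ_z⟩ = |a|² - |b|² divided by |a|²+|b|², with a, b the |+z⟩, |-z⟩ amplitudes.
= (1 - 25)/26 = -24/26.
⟨S_z⟩ = (ħ/2)·⟨σ_z⟩.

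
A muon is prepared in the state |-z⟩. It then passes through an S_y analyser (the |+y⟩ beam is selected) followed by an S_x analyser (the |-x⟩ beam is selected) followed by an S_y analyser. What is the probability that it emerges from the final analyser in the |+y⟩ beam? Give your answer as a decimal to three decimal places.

First analyser (S_y): from |-z⟩, P(|+y⟩) = 1/2.
After stage 1 the state is |+y⟩; P(|-x⟩) = |⟨-x|+y⟩|² = 1/2.
After stage 2 the state is |-x⟩; P(|+y⟩) = |⟨+y|-x⟩|² = 1/2.
Joint probability = 1/2 × 1/2 × 1/2 = 0.125.

0.125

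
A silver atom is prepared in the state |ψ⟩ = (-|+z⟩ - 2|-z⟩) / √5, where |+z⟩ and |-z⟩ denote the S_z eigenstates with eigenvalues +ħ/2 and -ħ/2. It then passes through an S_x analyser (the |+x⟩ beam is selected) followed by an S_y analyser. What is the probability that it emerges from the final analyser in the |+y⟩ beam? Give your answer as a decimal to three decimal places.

0.450

First analyser (S_x): P(|+x⟩) = |⟨+x|ψ⟩|² = 9/10.
After stage 1 the state is |+x⟩; P(|+y⟩) = |⟨+y|+x⟩|² = 1/2.
Joint probability = 9/10 × 1/2 = 0.450.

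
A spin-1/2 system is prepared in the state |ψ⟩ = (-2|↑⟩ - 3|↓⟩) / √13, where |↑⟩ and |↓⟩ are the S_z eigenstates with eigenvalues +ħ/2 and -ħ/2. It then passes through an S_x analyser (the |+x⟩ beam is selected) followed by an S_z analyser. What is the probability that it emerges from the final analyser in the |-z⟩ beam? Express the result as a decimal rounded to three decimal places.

First analyser (S_x): P(|+x⟩) = |⟨+x|ψ⟩|² = 25/26.
After stage 1 the state is |+x⟩; P(|-z⟩) = |⟨-z|+x⟩|² = 1/2.
Joint probability = 25/26 × 1/2 = 0.481.

0.481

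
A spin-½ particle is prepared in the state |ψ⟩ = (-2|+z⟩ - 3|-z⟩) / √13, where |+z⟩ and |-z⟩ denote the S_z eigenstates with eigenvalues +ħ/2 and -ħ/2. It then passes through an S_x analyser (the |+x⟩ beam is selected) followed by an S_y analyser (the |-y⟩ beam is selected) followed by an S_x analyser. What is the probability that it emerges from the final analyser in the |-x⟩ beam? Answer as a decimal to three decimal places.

0.240

First analyser (S_x): P(|+x⟩) = |⟨+x|ψ⟩|² = 25/26.
After stage 1 the state is |+x⟩; P(|-y⟩) = |⟨-y|+x⟩|² = 1/2.
After stage 2 the state is |-y⟩; P(|-x⟩) = |⟨-x|-y⟩|² = 1/2.
Joint probability = 25/26 × 1/2 × 1/2 = 0.240.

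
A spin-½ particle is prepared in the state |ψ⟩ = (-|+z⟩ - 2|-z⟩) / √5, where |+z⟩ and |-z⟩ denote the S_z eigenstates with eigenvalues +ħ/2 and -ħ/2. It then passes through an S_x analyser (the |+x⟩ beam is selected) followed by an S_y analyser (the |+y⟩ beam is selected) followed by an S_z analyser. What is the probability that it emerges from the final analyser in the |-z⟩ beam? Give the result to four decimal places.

First analyser (S_x): P(|+x⟩) = |⟨+x|ψ⟩|² = 9/10.
After stage 1 the state is |+x⟩; P(|+y⟩) = |⟨+y|+x⟩|² = 1/2.
After stage 2 the state is |+y⟩; P(|-z⟩) = |⟨-z|+y⟩|² = 1/2.
Joint probability = 9/10 × 1/2 × 1/2 = 0.2250.

0.2250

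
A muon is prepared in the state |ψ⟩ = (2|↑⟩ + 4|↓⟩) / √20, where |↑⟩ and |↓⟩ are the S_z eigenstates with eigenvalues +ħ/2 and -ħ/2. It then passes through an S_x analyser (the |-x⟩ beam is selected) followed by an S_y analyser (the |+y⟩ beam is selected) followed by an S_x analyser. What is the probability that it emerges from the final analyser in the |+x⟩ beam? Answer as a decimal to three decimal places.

First analyser (S_x): P(|-x⟩) = |⟨-x|ψ⟩|² = 4/40.
After stage 1 the state is |-x⟩; P(|+y⟩) = |⟨+y|-x⟩|² = 1/2.
After stage 2 the state is |+y⟩; P(|+x⟩) = |⟨+x|+y⟩|² = 1/2.
Joint probability = 4/40 × 1/2 × 1/2 = 0.025.

0.025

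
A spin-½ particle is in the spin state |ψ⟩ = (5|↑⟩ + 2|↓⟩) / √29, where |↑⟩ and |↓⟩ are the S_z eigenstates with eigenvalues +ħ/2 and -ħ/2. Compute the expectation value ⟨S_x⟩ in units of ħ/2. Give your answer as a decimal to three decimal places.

⟨σ_x⟩ = 2 Re(a* b)/(|a|²+|b|²) with a = 5, b = 2.
a* b = 10, so ⟨σ_x⟩ = 20/29.
⟨S_x⟩ = (ħ/2)·⟨σ_x⟩.

0.690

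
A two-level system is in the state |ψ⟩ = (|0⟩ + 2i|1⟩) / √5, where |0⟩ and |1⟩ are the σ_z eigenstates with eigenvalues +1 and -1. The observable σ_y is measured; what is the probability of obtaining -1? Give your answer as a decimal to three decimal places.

|-y⟩ = (|0⟩ - i|1⟩)/√2, so ⟨-y|ψ⟩ = (-1) / (√2·√5).
P = |-1|² / 10 = 1/10.

0.100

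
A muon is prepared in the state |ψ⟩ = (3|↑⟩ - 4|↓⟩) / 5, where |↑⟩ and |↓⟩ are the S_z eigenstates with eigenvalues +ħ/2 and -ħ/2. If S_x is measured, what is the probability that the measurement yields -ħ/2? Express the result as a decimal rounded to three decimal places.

0.980

|-x⟩ = (|↑⟩ - |↓⟩)/√2, so ⟨-x|ψ⟩ = (7) / (√2·5).
P = |7|² / 50 = 49/50.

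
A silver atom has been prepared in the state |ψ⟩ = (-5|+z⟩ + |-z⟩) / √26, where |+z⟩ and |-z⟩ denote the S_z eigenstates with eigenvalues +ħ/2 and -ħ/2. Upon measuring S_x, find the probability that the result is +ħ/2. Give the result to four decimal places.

0.3077

|+x⟩ = (|+z⟩ + |-z⟩)/√2, so ⟨+x|ψ⟩ = (-4) / (√2·√26).
P = |-4|² / 52 = 16/52.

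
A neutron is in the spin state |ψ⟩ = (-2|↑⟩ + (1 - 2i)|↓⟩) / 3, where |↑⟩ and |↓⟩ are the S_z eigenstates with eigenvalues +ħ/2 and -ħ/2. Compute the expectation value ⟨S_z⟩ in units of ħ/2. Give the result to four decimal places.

-0.1111

⟨σ_z⟩ = |a|² - |b|² divided by |a|²+|b|², with a, b the |↑⟩, |↓⟩ amplitudes.
= (4 - 5)/9 = -1/9.
⟨S_z⟩ = (ħ/2)·⟨σ_z⟩.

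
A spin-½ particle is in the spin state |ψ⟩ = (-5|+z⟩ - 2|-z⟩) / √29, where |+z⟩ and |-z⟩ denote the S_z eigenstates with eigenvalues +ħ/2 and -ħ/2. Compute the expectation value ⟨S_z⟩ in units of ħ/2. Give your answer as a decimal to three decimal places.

0.724

⟨σ_z⟩ = |a|² - |b|² divided by |a|²+|b|², with a, b the |+z⟩, |-z⟩ amplitudes.
= (25 - 4)/29 = 21/29.
⟨S_z⟩ = (ħ/2)·⟨σ_z⟩.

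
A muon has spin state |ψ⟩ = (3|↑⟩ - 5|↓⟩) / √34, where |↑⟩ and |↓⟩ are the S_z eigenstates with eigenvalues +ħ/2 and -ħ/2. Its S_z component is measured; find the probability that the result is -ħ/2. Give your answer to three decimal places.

The -ħ/2 outcome corresponds to |↓⟩. Its amplitude in |ψ⟩ is -5/√34.
P = |-5|² / 34 = 25/34.

0.735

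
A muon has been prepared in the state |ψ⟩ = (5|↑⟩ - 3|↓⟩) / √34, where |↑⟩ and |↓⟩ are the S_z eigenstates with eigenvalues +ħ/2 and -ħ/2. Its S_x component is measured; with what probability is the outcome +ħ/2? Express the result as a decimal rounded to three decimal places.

|+x⟩ = (|↑⟩ + |↓⟩)/√2, so ⟨+x|ψ⟩ = (2) / (√2·√34).
P = |2|² / 68 = 4/68.

0.059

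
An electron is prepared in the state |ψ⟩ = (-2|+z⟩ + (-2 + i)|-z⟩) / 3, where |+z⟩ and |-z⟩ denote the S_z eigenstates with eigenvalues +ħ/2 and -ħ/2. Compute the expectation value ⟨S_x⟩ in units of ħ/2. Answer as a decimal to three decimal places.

⟨σ_x⟩ = 2 Re(a* b)/(|a|²+|b|²) with a = -2, b = (-2 + i).
a* b = (4 - 2i), so ⟨σ_x⟩ = 8/9.
⟨S_x⟩ = (ħ/2)·⟨σ_x⟩.

0.889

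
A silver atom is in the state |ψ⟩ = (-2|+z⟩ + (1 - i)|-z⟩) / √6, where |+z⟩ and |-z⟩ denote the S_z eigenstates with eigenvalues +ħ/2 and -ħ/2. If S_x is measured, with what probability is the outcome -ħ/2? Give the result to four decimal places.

0.8333

|-x⟩ = (|+z⟩ - |-z⟩)/√2, so ⟨-x|ψ⟩ = (-3 + i) / (√2·√6).
P = |-3 + i|² / 12 = 10/12.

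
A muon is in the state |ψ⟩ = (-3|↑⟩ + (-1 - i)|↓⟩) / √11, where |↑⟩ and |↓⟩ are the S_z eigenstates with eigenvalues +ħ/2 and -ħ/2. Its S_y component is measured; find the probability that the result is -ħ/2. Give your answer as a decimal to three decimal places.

|-y⟩ = (|↑⟩ - i|↓⟩)/√2, so ⟨-y|ψ⟩ = (-2 - i) / (√2·√11).
P = |-2 - i|² / 22 = 5/22.

0.227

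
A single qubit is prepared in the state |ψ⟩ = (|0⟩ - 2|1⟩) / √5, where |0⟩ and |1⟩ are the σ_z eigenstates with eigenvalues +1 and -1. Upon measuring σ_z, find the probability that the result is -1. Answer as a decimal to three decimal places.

0.800

The -1 outcome corresponds to |1⟩. Its amplitude in |ψ⟩ is -2/√5.
P = |-2|² / 5 = 4/5.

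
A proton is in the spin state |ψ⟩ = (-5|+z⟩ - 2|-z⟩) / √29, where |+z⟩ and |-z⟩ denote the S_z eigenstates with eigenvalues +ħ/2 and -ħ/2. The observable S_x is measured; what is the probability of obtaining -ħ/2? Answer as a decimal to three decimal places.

0.155

|-x⟩ = (|+z⟩ - |-z⟩)/√2, so ⟨-x|ψ⟩ = (-3) / (√2·√29).
P = |-3|² / 58 = 9/58.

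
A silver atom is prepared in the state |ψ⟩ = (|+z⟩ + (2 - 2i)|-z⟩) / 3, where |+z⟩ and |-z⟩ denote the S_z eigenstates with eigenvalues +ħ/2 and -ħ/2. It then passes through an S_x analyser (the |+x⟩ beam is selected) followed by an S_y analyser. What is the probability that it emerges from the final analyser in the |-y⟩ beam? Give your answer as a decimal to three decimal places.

0.361

First analyser (S_x): P(|+x⟩) = |⟨+x|ψ⟩|² = 13/18.
After stage 1 the state is |+x⟩; P(|-y⟩) = |⟨-y|+x⟩|² = 1/2.
Joint probability = 13/18 × 1/2 = 0.361.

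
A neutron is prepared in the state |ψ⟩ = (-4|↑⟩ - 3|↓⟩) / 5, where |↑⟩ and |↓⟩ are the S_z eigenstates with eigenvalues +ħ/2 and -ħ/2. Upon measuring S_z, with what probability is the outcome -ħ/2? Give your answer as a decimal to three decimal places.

The -ħ/2 outcome corresponds to |↓⟩. Its amplitude in |ψ⟩ is -3/5.
P = |-3|² / 25 = 9/25.

0.360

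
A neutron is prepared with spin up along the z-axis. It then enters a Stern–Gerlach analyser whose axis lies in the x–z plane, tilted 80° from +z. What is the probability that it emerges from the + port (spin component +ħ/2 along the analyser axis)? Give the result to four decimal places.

0.5868

For spin-½, the probability of finding spin-up along an axis at angle θ to the initial spin direction is cos²(θ/2); spin-down is sin²(θ/2).
θ = 80°, so P = cos²(40°) ≈ 0.5868.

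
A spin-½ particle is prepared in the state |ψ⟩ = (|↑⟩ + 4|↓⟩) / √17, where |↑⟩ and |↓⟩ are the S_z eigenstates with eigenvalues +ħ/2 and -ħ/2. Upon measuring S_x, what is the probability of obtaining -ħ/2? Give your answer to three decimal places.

|-x⟩ = (|↑⟩ - |↓⟩)/√2, so ⟨-x|ψ⟩ = (-3) / (√2·√17).
P = |-3|² / 34 = 9/34.

0.265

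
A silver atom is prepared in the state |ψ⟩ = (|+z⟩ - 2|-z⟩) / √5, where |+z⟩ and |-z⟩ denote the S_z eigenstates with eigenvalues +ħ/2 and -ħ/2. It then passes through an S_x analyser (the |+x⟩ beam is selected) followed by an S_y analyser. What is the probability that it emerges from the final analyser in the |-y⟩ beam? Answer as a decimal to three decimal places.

0.050

First analyser (S_x): P(|+x⟩) = |⟨+x|ψ⟩|² = 1/10.
After stage 1 the state is |+x⟩; P(|-y⟩) = |⟨-y|+x⟩|² = 1/2.
Joint probability = 1/10 × 1/2 = 0.050.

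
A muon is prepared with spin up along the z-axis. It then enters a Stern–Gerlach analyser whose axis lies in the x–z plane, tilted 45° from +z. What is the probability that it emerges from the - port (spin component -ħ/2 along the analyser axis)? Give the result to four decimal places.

For spin-½, the probability of finding spin-up along an axis at angle θ to the initial spin direction is cos²(θ/2); spin-down is sin²(θ/2).
θ = 45°, so P = sin²(22.5°) ≈ 0.1464.

0.1464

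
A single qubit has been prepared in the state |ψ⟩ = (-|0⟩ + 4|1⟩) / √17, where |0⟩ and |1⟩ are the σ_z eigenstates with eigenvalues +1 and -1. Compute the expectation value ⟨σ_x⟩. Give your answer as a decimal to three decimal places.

⟨σ_x⟩ = 2 Re(a* b)/(|a|²+|b|²) with a = -1, b = 4.
a* b = -4, so ⟨σ_x⟩ = -8/17.

-0.471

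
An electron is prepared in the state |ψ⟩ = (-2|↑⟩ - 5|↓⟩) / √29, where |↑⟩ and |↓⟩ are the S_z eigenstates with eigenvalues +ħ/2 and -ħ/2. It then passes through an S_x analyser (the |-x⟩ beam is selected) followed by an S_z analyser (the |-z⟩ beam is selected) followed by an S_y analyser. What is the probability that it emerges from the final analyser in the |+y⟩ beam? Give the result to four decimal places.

First analyser (S_x): P(|-x⟩) = |⟨-x|ψ⟩|² = 9/58.
After stage 1 the state is |-x⟩; P(|-z⟩) = |⟨-z|-x⟩|² = 1/2.
After stage 2 the state is |-z⟩; P(|+y⟩) = |⟨+y|-z⟩|² = 1/2.
Joint probability = 9/58 × 1/2 × 1/2 = 0.0388.

0.0388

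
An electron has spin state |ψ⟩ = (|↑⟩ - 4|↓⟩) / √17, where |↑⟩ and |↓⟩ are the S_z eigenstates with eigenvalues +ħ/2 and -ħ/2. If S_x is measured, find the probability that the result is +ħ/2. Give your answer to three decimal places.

|+x⟩ = (|↑⟩ + |↓⟩)/√2, so ⟨+x|ψ⟩ = (-3) / (√2·√17).
P = |-3|² / 34 = 9/34.

0.265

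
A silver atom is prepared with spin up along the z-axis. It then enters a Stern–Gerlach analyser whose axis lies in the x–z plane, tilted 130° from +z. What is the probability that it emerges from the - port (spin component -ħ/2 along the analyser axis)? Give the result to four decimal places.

For spin-½, the probability of finding spin-up along an axis at angle θ to the initial spin direction is cos²(θ/2); spin-down is sin²(θ/2).
θ = 130°, so P = sin²(65°) ≈ 0.8214.

0.8214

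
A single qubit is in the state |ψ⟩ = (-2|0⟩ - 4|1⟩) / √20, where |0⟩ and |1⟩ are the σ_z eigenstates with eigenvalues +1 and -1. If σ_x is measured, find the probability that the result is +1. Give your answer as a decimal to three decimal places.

|+x⟩ = (|0⟩ + |1⟩)/√2, so ⟨+x|ψ⟩ = (-6) / (√2·√20).
P = |-6|² / 40 = 36/40.

0.900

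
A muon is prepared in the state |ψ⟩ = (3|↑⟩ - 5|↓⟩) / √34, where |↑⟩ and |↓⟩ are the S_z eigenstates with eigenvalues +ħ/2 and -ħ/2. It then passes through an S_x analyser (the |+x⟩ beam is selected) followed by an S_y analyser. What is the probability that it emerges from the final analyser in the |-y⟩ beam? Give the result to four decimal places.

0.0294

First analyser (S_x): P(|+x⟩) = |⟨+x|ψ⟩|² = 4/68.
After stage 1 the state is |+x⟩; P(|-y⟩) = |⟨-y|+x⟩|² = 1/2.
Joint probability = 4/68 × 1/2 = 0.0294.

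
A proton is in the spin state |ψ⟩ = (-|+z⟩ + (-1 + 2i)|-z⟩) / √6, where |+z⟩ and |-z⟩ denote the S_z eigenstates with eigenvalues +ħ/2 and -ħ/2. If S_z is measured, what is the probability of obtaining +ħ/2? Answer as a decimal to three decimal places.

The +ħ/2 outcome corresponds to |+z⟩. Its amplitude in |ψ⟩ is -1/√6.
P = |-1|² / 6 = 1/6.

0.167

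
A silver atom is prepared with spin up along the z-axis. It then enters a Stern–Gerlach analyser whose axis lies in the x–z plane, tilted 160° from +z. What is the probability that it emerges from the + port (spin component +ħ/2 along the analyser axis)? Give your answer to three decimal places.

0.030

For spin-½, the probability of finding spin-up along an axis at angle θ to the initial spin direction is cos²(θ/2); spin-down is sin²(θ/2).
θ = 160°, so P = cos²(80°) ≈ 0.030.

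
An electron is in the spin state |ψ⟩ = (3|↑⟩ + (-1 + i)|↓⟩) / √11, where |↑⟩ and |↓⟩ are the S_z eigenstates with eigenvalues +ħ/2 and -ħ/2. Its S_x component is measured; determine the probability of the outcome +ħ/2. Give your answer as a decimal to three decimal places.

0.227

|+x⟩ = (|↑⟩ + |↓⟩)/√2, so ⟨+x|ψ⟩ = (2 + i) / (√2·√11).
P = |2 + i|² / 22 = 5/22.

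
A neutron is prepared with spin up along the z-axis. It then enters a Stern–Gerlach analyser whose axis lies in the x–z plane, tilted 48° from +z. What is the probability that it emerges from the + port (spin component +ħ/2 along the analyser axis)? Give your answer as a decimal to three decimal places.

0.835

For spin-½, the probability of finding spin-up along an axis at angle θ to the initial spin direction is cos²(θ/2); spin-down is sin²(θ/2).
θ = 48°, so P = cos²(24°) ≈ 0.835.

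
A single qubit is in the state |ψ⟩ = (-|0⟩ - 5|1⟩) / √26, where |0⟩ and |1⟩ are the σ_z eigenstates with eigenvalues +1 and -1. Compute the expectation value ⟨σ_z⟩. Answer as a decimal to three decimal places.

⟨σ_z⟩ = |a|² - |b|² divided by |a|²+|b|², with a, b the |0⟩, |1⟩ amplitudes.
= (1 - 25)/26 = -24/26.

-0.923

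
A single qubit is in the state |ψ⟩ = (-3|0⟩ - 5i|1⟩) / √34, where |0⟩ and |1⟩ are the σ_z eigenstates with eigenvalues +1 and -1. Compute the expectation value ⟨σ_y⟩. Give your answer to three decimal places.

⟨σ_y⟩ = 2 Im(a* b)/(|a|²+|b|²) with a = -3, b = -5i.
a* b = 15i, so ⟨σ_y⟩ = 30/34.

0.882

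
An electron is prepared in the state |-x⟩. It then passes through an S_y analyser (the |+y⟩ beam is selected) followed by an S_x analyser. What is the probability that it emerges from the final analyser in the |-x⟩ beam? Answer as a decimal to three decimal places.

First analyser (S_y): from |-x⟩, P(|+y⟩) = 1/2.
After stage 1 the state is |+y⟩; P(|-x⟩) = |⟨-x|+y⟩|² = 1/2.
Joint probability = 1/2 × 1/2 = 0.250.

0.250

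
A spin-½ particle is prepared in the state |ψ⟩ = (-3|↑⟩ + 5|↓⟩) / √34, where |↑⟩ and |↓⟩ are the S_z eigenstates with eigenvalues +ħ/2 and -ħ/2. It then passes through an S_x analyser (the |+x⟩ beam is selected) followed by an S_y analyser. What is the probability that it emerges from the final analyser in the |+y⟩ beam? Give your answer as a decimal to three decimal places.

First analyser (S_x): P(|+x⟩) = |⟨+x|ψ⟩|² = 4/68.
After stage 1 the state is |+x⟩; P(|+y⟩) = |⟨+y|+x⟩|² = 1/2.
Joint probability = 4/68 × 1/2 = 0.029.

0.029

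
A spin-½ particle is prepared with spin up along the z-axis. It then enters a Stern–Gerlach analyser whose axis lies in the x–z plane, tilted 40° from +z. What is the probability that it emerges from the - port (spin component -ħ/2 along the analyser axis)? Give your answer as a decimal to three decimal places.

0.117

For spin-½, the probability of finding spin-up along an axis at angle θ to the initial spin direction is cos²(θ/2); spin-down is sin²(θ/2).
θ = 40°, so P = sin²(20°) ≈ 0.117.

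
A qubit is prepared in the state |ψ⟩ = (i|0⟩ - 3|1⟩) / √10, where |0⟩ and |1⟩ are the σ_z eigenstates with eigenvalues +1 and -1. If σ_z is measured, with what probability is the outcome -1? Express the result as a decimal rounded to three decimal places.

0.900

The -1 outcome corresponds to |1⟩. Its amplitude in |ψ⟩ is -3/√10.
P = |-3|² / 10 = 9/10.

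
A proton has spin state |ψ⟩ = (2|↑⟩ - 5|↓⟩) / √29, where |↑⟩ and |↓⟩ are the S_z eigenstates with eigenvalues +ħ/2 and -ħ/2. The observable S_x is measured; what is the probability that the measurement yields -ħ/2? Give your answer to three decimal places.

|-x⟩ = (|↑⟩ - |↓⟩)/√2, so ⟨-x|ψ⟩ = (7) / (√2·√29).
P = |7|² / 58 = 49/58.

0.845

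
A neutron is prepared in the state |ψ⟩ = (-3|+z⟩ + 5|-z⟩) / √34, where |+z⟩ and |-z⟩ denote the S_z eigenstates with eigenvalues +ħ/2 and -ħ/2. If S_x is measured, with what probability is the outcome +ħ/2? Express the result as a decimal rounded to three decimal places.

|+x⟩ = (|+z⟩ + |-z⟩)/√2, so ⟨+x|ψ⟩ = (2) / (√2·√34).
P = |2|² / 68 = 4/68.

0.059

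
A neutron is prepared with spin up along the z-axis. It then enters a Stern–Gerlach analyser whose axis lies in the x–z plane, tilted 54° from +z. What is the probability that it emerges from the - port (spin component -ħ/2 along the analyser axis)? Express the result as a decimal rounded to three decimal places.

0.206

For spin-½, the probability of finding spin-up along an axis at angle θ to the initial spin direction is cos²(θ/2); spin-down is sin²(θ/2).
θ = 54°, so P = sin²(27°) ≈ 0.206.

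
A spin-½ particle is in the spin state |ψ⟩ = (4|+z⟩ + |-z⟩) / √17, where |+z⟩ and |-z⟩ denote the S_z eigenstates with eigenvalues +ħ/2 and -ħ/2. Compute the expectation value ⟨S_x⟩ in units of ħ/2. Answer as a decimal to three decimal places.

⟨σ_x⟩ = 2 Re(a* b)/(|a|²+|b|²) with a = 4, b = 1.
a* b = 4, so ⟨σ_x⟩ = 8/17.
⟨S_x⟩ = (ħ/2)·⟨σ_x⟩.

0.471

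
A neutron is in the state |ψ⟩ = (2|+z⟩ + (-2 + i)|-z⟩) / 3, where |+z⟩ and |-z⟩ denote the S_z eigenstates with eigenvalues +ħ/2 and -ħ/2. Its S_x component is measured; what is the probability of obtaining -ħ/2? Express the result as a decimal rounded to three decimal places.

0.944

|-x⟩ = (|+z⟩ - |-z⟩)/√2, so ⟨-x|ψ⟩ = (4 - i) / (√2·3).
P = |4 - i|² / 18 = 17/18.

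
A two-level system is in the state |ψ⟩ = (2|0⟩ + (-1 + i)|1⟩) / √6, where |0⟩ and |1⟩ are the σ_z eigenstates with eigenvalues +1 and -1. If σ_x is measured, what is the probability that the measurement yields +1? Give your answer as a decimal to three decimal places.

|+x⟩ = (|0⟩ + |1⟩)/√2, so ⟨+x|ψ⟩ = (1 + i) / (√2·√6).
P = |1 + i|² / 12 = 2/12.

0.167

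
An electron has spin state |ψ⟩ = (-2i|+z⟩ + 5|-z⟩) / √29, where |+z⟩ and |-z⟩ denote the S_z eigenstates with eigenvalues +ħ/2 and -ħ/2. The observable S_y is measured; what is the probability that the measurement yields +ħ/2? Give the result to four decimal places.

0.8448

|+y⟩ = (|+z⟩ + i|-z⟩)/√2, so ⟨+y|ψ⟩ = (-7i) / (√2·√29).
P = |-7i|² / 58 = 49/58.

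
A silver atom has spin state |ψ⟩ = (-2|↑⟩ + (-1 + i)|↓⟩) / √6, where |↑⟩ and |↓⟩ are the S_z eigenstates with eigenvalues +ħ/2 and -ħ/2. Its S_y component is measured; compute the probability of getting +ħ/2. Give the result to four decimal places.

0.1667

|+y⟩ = (|↑⟩ + i|↓⟩)/√2, so ⟨+y|ψ⟩ = (-1 + i) / (√2·√6).
P = |-1 + i|² / 12 = 2/12.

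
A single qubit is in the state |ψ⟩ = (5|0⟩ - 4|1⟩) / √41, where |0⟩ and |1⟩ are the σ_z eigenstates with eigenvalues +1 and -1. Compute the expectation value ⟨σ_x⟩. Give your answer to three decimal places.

⟨σ_x⟩ = 2 Re(a* b)/(|a|²+|b|²) with a = 5, b = -4.
a* b = -20, so ⟨σ_x⟩ = -40/41.

-0.976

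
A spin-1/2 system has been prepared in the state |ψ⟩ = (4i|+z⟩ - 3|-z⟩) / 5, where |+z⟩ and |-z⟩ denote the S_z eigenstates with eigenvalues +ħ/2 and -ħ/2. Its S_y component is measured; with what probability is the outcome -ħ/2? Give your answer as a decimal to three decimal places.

|-y⟩ = (|+z⟩ - i|-z⟩)/√2, so ⟨-y|ψ⟩ = (i) / (√2·5).
P = |i|² / 50 = 1/50.

0.020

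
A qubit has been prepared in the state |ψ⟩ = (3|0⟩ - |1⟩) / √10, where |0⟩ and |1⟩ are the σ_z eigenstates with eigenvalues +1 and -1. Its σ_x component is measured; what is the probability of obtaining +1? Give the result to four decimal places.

|+x⟩ = (|0⟩ + |1⟩)/√2, so ⟨+x|ψ⟩ = (2) / (√2·√10).
P = |2|² / 20 = 4/20.

0.2000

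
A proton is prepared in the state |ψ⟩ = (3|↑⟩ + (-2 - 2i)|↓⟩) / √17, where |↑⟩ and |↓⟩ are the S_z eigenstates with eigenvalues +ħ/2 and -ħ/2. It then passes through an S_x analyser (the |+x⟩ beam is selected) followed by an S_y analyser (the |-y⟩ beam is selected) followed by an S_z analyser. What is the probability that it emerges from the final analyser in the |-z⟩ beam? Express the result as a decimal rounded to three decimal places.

0.037

First analyser (S_x): P(|+x⟩) = |⟨+x|ψ⟩|² = 5/34.
After stage 1 the state is |+x⟩; P(|-y⟩) = |⟨-y|+x⟩|² = 1/2.
After stage 2 the state is |-y⟩; P(|-z⟩) = |⟨-z|-y⟩|² = 1/2.
Joint probability = 5/34 × 1/2 × 1/2 = 0.037.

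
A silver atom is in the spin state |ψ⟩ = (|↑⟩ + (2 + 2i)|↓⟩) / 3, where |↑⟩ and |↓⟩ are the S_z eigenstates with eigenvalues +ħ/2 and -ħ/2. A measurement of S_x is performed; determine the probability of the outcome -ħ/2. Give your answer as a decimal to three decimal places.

0.278

|-x⟩ = (|↑⟩ - |↓⟩)/√2, so ⟨-x|ψ⟩ = (-1 - 2i) / (√2·3).
P = |-1 - 2i|² / 18 = 5/18.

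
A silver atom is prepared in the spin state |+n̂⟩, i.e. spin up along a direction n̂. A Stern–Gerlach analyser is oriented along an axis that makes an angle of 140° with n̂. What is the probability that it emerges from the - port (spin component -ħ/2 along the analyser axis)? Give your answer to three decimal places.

For spin-½, the probability of finding spin-up along an axis at angle θ to the initial spin direction is cos²(θ/2); spin-down is sin²(θ/2).
θ = 140°, so P = sin²(70°) ≈ 0.883.

0.883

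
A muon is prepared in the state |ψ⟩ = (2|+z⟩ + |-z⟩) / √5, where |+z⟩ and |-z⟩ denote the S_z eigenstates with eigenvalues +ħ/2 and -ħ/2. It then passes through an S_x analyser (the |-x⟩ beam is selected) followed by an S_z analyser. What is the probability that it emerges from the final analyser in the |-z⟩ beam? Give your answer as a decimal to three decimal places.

First analyser (S_x): P(|-x⟩) = |⟨-x|ψ⟩|² = 1/10.
After stage 1 the state is |-x⟩; P(|-z⟩) = |⟨-z|-x⟩|² = 1/2.
Joint probability = 1/10 × 1/2 = 0.050.

0.050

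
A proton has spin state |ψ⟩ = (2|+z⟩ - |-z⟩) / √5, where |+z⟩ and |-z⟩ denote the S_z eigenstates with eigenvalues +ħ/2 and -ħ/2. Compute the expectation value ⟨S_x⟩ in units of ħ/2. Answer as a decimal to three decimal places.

⟨σ_x⟩ = 2 Re(a* b)/(|a|²+|b|²) with a = 2, b = -1.
a* b = -2, so ⟨σ_x⟩ = -4/5.
⟨S_x⟩ = (ħ/2)·⟨σ_x⟩.

-0.800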